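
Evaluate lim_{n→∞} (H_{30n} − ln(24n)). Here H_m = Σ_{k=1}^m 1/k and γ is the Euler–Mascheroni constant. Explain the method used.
lim = ln(5/4) + γ

By Euler-Maclaurin, H_m = ln m + γ + O(1/m). So
  H_{30n} − ln(24n) = ln(30n) + γ − ln(24n) + O(1/n)
                       = ln(30/24) + γ + O(1/n).
Hence the limit is ln(30/24) + γ (= ln(5/4)).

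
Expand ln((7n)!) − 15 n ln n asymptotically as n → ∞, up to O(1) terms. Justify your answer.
ln((7n)!) − 15 n ln n = −8 n ln n + 7(ln 7 − 1) n + (1/2) ln(2π·7n) + O(1/n)

Stirling: ln((7n)!) = 7n ln(7n) − 7n + (1/2) ln(2π·7n) + O(1/n).
Expand 7n ln(7n) = 7n (ln n + ln 7) = 7n ln n + 7n ln 7.
Subtract 15n ln n: leading term is (7 − 15) n ln n = −8 n ln n. The next term is 7n ln 7 − 7n = 7(ln 7 − 1) n. Then the (1/2) ln(2π·7n) correction.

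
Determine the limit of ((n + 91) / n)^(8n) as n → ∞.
lim = e^728

Rewrite as (1 + 91/n)^(8n). By the standard limit (1 + x/n)^n → e^x, we have (1 + 91/n)^n → e^91, and raising to the 8th power gives e^728.
More precisely, ln[(1 + 91/n)^(8n)] = 8n · ln(1 + 91/n) = 8n · (91/n + O(1/n^2)) = 728 + O(1/n) → 728.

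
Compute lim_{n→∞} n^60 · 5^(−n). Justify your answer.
lim = 0

Exponentials with base > 1 dominate every fixed polynomial: for any fixed c, n^c / 5^n → 0 as n → ∞ (e.g. by the ratio test, or by writing 5^n = e^(n ln 5) and noting e^(n ln 5) / n^c → ∞). Hence n^60 · 5^(−n) = n^60 / 5^n → 0.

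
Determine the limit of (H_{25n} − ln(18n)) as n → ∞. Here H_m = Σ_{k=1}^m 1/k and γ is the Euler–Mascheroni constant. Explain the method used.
lim = ln(25/18) + γ

By Euler-Maclaurin, H_m = ln m + γ + O(1/m). So
  H_{25n} − ln(18n) = ln(25n) + γ − ln(18n) + O(1/n)
                       = ln(25/18) + γ + O(1/n).
Hence the limit is ln(25/18) + γ.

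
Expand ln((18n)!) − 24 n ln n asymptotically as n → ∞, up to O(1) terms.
ln((18n)!) − 24 n ln n = −6 n ln n + 18(ln 18 − 1) n + (1/2) ln(2π·18n) + O(1/n)

Stirling: ln((18n)!) = 18n ln(18n) − 18n + (1/2) ln(2π·18n) + O(1/n).
Expand 18n ln(18n) = 18n (ln n + ln 18) = 18n ln n + 18n ln 18.
Subtract 24n ln n: leading term is (18 − 24) n ln n = −6 n ln n. The next term is 18n ln 18 − 18n = 18(ln 18 − 1) n. Then the (1/2) ln(2π·18n) correction.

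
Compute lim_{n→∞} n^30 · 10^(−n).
lim = 0

Exponentials with base > 1 dominate every fixed polynomial: for any fixed c, n^c / 10^n → 0 as n → ∞ (e.g. by the ratio test, or by writing 10^n = e^(n ln 10) and noting e^(n ln 10) / n^c → ∞). Hence n^30 · 10^(−n) = n^30 / 10^n → 0.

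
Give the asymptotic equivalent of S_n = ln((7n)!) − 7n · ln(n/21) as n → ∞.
S_n ~ 7n · (ln 147 − 1) + O(ln n)

Stirling: ln((7n)!) = 7n ln(7n) − 7n + O(ln n).
  S_n = 7n ln(7n) − 7n − 7n ln(n/21) + O(ln n)
      = 7n ln(7n) − 7n ln n + 7n ln 21 − 7n + O(ln n)
      = 7n ln 7 + 7n ln 21 − 7n + O(ln n)
      = 7n (ln 147 − 1) + O(ln n).
Numerically ln(147) − 1 ≈ 3.9904.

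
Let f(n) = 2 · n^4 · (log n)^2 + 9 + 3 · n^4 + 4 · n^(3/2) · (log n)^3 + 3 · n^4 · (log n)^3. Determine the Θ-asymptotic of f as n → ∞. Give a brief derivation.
f(n) ∈ Θ(n^4 · (log n)^3)

Compare the terms by growth order. For large n, n^a · (log n)^b dominates n^a' · (log n)^b' iff a > a', or (a = a' and b > b'). Ranking the 5 terms shows the dominant one is 3 · n^4 · (log n)^3. Hence f(n) ∈ Θ(n^4 · (log n)^3).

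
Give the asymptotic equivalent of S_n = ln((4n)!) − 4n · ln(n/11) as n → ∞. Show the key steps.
S_n ~ 4n · (ln 44 − 1) + O(ln n)

Stirling: ln((4n)!) = 4n ln(4n) − 4n + O(ln n).
  S_n = 4n ln(4n) − 4n − 4n ln(n/11) + O(ln n)
      = 4n ln(4n) − 4n ln n + 4n ln 11 − 4n + O(ln n)
      = 4n ln 4 + 4n ln 11 − 4n + O(ln n)
      = 4n (ln 44 − 1) + O(ln n).
Numerically ln(44) − 1 ≈ 2.7842.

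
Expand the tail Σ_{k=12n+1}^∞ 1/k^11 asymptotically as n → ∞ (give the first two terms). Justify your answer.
Σ_{k>12n} 1/k^11 = 1/(10 · (12n)^10) − 1/(2 · (12n)^11) + O(1/(12n)^12)

Compare to the integral: ∫_{12n}^∞ x^(−11) dx = [−x^(−10)/10]_{12n}^∞ = 1/((11−1)·(12n)^10). The Euler-Maclaurin correction adds −f(12n)/2 = −1/(2·(12n)^11). Euler-Maclaurin then gives
  Σ_{k>12n} 1/k^11 = ∫_{12n}^∞ dx/x^11 − 1/(2·(12n)^11) + O(1/(12n)^12).
(Equivalently this is ζ(11) − Σ_{k≤12n} 1/k^11.)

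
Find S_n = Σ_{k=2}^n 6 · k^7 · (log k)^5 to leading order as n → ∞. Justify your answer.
S_n ~ 3 · n^8 · (log n)^5 / 4

By integral comparison, S_n = ∫_1^n 6 · x^7 · (log x)^5 dx + O(n^7 · (log n)^5). For the integral, the leading term of ∫_1^n x^7 (log x)^5 dx is n^8/8 · (log n)^5 (by repeated integration by parts; each step lowers the log-exponent and produces a relatively O(1/log n) correction). Hence S_n ~ 3 · n^8 · (log n)^5 / 4.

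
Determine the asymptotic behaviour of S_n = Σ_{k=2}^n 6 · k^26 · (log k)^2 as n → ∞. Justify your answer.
S_n ~ 2 · n^27 · (log n)^2 / 9

By integral comparison, S_n = ∫_1^n 6 · x^26 · (log x)^2 dx + O(n^26 · (log n)^2). For the integral, the leading term of ∫_1^n x^26 (log x)^2 dx is n^27/27 · (log n)^2 (by repeated integration by parts; each step lowers the log-exponent and produces a relatively O(1/log n) correction). Hence S_n ~ 2 · n^27 · (log n)^2 / 9.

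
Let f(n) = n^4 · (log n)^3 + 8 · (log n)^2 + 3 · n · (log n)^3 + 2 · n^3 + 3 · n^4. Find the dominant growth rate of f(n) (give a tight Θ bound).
f(n) ∈ Θ(n^4 · (log n)^3)

Compare the terms by growth order. For large n, n^a · (log n)^b dominates n^a' · (log n)^b' iff a > a', or (a = a' and b > b'). Ranking the 5 terms shows the dominant one is n^4 · (log n)^3. Hence f(n) ∈ Θ(n^4 · (log n)^3).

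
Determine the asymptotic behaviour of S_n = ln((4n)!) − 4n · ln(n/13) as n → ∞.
S_n ~ 4n · (ln 52 − 1) + O(ln n)

Stirling: ln((4n)!) = 4n ln(4n) − 4n + O(ln n).
  S_n = 4n ln(4n) − 4n − 4n ln(n/13) + O(ln n)
      = 4n ln(4n) − 4n ln n + 4n ln 13 − 4n + O(ln n)
      = 4n ln 4 + 4n ln 13 − 4n + O(ln n)
      = 4n (ln 52 − 1) + O(ln n).
Numerically ln(52) − 1 ≈ 2.9512.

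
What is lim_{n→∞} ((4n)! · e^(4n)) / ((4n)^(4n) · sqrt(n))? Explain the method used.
lim = sqrt(2π·4)

Stirling: (4n)! ~ sqrt(2π·4n) · (4n/e)^(4n). Hence
  (4n)! · e^(4n) / (4n)^(4n) ~ sqrt(2π·4n).
Dividing by sqrt(n): sqrt(2π·4n) / sqrt(n) = sqrt(2π·4) · n^((1−1)/2), so the limit is sqrt(2π·4).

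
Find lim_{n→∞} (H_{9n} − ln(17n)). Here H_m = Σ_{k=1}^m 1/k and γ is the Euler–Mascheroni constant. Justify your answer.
lim = ln(9/17) + γ

By Euler-Maclaurin, H_m = ln m + γ + O(1/m). So
  H_{9n} − ln(17n) = ln(9n) + γ − ln(17n) + O(1/n)
                       = ln(9/17) + γ + O(1/n).
Hence the limit is ln(9/17) + γ.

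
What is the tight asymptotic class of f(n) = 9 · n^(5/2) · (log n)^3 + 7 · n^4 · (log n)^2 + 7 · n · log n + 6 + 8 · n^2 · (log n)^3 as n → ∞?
f(n) ∈ Θ(n^4 · (log n)^2)

Compare the terms by growth order. For large n, n^a · (log n)^b dominates n^a' · (log n)^b' iff a > a', or (a = a' and b > b'). Ranking the 5 terms shows the dominant one is 7 · n^4 · (log n)^2. Hence f(n) ∈ Θ(n^4 · (log n)^2).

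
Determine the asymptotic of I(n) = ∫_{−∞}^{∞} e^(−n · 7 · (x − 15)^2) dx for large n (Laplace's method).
I(n) = sqrt(π/(7n))

Here φ(x) = 7 · (x − 15)^2 has its unique minimum at x* = 15 with φ(x*) = 0 and φ''(x*) = 14. Laplace's method gives
  I(n) ~ e^(−n φ(x*)) · sqrt(2π / (n · φ''(x*))) = sqrt(2π / (14n)) = sqrt(π/(7n)).
This is exact: substituting u = (x − 15)·sqrt(7n) gives I(n) = (1/sqrt(7n)) ∫_{−∞}^{∞} e^(−u^2) du = sqrt(π/(7n)).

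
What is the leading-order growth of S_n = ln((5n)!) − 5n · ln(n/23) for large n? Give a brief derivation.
S_n ~ 5n · (ln 115 − 1) + O(ln n)

Stirling: ln((5n)!) = 5n ln(5n) − 5n + O(ln n).
  S_n = 5n ln(5n) − 5n − 5n ln(n/23) + O(ln n)
      = 5n ln(5n) − 5n ln n + 5n ln 23 − 5n + O(ln n)
      = 5n ln 5 + 5n ln 23 − 5n + O(ln n)
      = 5n (ln 115 − 1) + O(ln n).
Numerically ln(115) − 1 ≈ 3.7449.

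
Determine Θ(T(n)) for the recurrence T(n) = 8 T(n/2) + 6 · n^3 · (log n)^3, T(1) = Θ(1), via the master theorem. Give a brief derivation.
T(n) = Θ(n^3 · (log n)^4)

Here log_2 8 = 3 and f(n) = 6 · n^3 · (log n)^3 = Θ(n^(log_2 8) · (log n)^3). This is the extended Case 2 of the master theorem (f matches the critical exponent up to log factors), giving T(n) = Θ(n^(log_2 8) · (log n)^(3+1)) = Θ(n^3 · (log n)^4).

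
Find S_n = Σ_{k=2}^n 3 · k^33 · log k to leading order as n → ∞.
S_n ~ 3 · n^34 log n / 34 − 3 · n^34 / 1156

By integral comparison, S_n = ∫_1^n 3 · x^33 · log x dx + O(n^33 · log n). For the integral, ∫ x^33 log x dx = n^34 log n / 34 − n^34/1156 (integration by parts). Hence S_n ~ 3 · n^34 log n / 34 − 3 · n^34 / 1156.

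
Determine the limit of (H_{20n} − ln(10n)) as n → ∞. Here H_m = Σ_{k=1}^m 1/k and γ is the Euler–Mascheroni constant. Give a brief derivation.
lim = ln 2 + γ

By Euler-Maclaurin, H_m = ln m + γ + O(1/m). So
  H_{20n} − ln(10n) = ln(20n) + γ − ln(10n) + O(1/n)
                       = ln(20/10) + γ + O(1/n).
Hence the limit is ln(20/10) + γ (= ln 2).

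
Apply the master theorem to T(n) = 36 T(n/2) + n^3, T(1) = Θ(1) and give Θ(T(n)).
T(n) = Θ(n^(log_2 36))

Master theorem: compare f(n) = n^3 to n^(log_2 36) where log_2 36 ≈ 5.170. Since 3 < log_2 36, we have f(n) = O(n^(log_2 36 − ε)) for some ε > 0 — Case 1. Hence T(n) = Θ(n^(log_2 36)).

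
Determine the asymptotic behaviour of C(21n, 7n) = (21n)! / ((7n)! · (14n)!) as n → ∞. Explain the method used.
C(21n, 7n) ~ (27/4)^(7n) · sqrt(3/(4π·7n))

Write N = 7n. Apply Stirling to each factorial:
  (3N)! ~ sqrt(2π·3N) · (3N/e)^(3N),
  N! ~ sqrt(2π N) · (N/e)^N,
  (2N)! ~ sqrt(2π·2N) · (2N/e)^(2N).
The exponential factors combine to (3N)^(3N) / (N^N · (2N)^(2N)) = 3^(3N)/2^(2N) = (3^3/2^2)^N = (27/4)^N.
The square-root prefactors combine to sqrt(2π·3N) / (sqrt(2π N)·sqrt(2π·2N)) = sqrt(3 / (2π·2·N)) = sqrt(3/(4π·7n)).
Substituting N = 7n: C(21n, 7n) ~ (27/4)^(7n) · sqrt(3/(4π·7n)).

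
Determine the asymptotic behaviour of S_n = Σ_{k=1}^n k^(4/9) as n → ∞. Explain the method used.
S_n ~ (9/13) · n^(13/9)

Integral comparison: Σ_{k=1}^n k^(4/9) = ∫_0^n x^(4/9) dx + O(n^(4/9)). The integral is n^(1 + 4/9) / (1 + 4/9) = n^((4+9)/9) / ((4+9)/9) = (9/13) · n^(13/9).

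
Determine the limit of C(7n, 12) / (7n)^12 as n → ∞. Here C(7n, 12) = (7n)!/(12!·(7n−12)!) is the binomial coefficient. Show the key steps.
lim = 1/12! = 1/479001600

With N = 7n → ∞: C(N, 12) / N^12 = [N(N−1)…(N−11)] / (12! · N^12) = (1/12!) · 1 · (1 − 1/(7n)) · … · (1 − 11/(7n)). Each factor → 1 as N → ∞, so the limit is 1/12! = 1/479001600.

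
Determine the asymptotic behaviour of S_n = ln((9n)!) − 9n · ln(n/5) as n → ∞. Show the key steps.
S_n ~ 9n · (ln 45 − 1) + O(ln n)

Stirling: ln((9n)!) = 9n ln(9n) − 9n + O(ln n).
  S_n = 9n ln(9n) − 9n − 9n ln(n/5) + O(ln n)
      = 9n ln(9n) − 9n ln n + 9n ln 5 − 9n + O(ln n)
      = 9n ln 9 + 9n ln 5 − 9n + O(ln n)
      = 9n (ln 45 − 1) + O(ln n).
Numerically ln(45) − 1 ≈ 2.8067.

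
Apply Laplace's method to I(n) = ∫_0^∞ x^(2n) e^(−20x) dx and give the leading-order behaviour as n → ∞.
I(n) ~ (sqrt(2π·2n) / 20) · (2n/(20e))^(2n)

Write the integrand as exp(2n ln x − 20x) and set f(x) = 2n ln x − 20x. Then f'(x) = 2n/x − 20 = 0 at x* = 2n/20, and f''(x*) = −2n/x*^2 = −20^2/(2n). Laplace's method (interior maximum) gives
  I(n) ~ e^(f(x*)) · sqrt(2π / |f''(x*)|)
        = exp(2n ln(2n/20) − 2n) · sqrt(2π · 2n / 20^2)
        = (2n/20)^(2n) e^(−2n) · sqrt(2π·2n) / 20
        = (sqrt(2π·2n) / 20) · (2n/(20e))^(2n).
This matches Γ(2n+1)/20^(2n+1) with Stirling applied to Γ.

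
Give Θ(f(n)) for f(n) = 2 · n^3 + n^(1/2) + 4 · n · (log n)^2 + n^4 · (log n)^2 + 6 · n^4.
f(n) ∈ Θ(n^4 · (log n)^2)

Compare the terms by growth order. For large n, n^a · (log n)^b dominates n^a' · (log n)^b' iff a > a', or (a = a' and b > b'). Ranking the 5 terms shows the dominant one is n^4 · (log n)^2. Hence f(n) ∈ Θ(n^4 · (log n)^2).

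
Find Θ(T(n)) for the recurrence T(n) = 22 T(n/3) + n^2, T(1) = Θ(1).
T(n) = Θ(n^(log_3 22))

Master theorem: compare f(n) = n^2 to n^(log_3 22) where log_3 22 ≈ 2.814. Since 2 < log_3 22, we have f(n) = O(n^(log_3 22 − ε)) for some ε > 0 — Case 1. Hence T(n) = Θ(n^(log_3 22)).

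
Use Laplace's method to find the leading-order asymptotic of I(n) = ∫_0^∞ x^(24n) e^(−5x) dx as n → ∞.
I(n) ~ (sqrt(2π·24n) / 5) · (24n/(5e))^(24n)

Write the integrand as exp(24n ln x − 5x) and set f(x) = 24n ln x − 5x. Then f'(x) = 24n/x − 5 = 0 at x* = 24n/5, and f''(x*) = −24n/x*^2 = −5^2/(24n). Laplace's method (interior maximum) gives
  I(n) ~ e^(f(x*)) · sqrt(2π / |f''(x*)|)
        = exp(24n ln(24n/5) − 24n) · sqrt(2π · 24n / 5^2)
        = (24n/5)^(24n) e^(−24n) · sqrt(2π·24n) / 5
        = (sqrt(2π·24n) / 5) · (24n/(5e))^(24n).
This matches Γ(24n+1)/5^(24n+1) with Stirling applied to Γ.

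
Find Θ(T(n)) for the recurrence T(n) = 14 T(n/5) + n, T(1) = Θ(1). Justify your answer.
T(n) = Θ(n^(log_5 14))

Master theorem: compare f(n) = n to n^(log_5 14) where log_5 14 ≈ 1.640. Since 1 < log_5 14, we have f(n) = O(n^(log_5 14 − ε)) for some ε > 0 — Case 1. Hence T(n) = Θ(n^(log_5 14)).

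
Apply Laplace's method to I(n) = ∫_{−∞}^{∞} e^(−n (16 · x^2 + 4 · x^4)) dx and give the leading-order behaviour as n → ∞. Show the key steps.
I(n) ~ sqrt(π/(16n))

φ(x) = 16 · x^2 + 4 · x^4 has its unique global minimum at x* = 0 (since φ'(x) = 32x + 16x^3 = 0 only at x = 0 for real x with both coefficients positive, and φ → ∞ as |x| → ∞). At x* = 0, φ(0) = 0 and φ''(0) = 32. Laplace's method then gives
  I(n) ~ sqrt(2π / (n · φ''(0))) · e^(−n φ(0)) = sqrt(2π / (32n)) = sqrt(π/(16n)).
The 4 · x^4 term contributes only at subleading order (an O(1/n) relative correction).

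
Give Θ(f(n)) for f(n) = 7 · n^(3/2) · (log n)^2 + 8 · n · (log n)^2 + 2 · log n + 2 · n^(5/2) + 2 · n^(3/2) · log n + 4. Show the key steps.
f(n) ∈ Θ(n^(5/2))

Compare the terms by growth order. For large n, n^a · (log n)^b dominates n^a' · (log n)^b' iff a > a', or (a = a' and b > b'). Ranking the 6 terms shows the dominant one is 2 · n^(5/2). Hence f(n) ∈ Θ(n^(5/2)).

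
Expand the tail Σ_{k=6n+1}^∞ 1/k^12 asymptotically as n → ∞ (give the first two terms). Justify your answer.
Σ_{k>6n} 1/k^12 = 1/(11 · (6n)^11) − 1/(2 · (6n)^12) + O(1/(6n)^13)

Compare to the integral: ∫_{6n}^∞ x^(−12) dx = [−x^(−11)/11]_{6n}^∞ = 1/((12−1)·(6n)^11). The Euler-Maclaurin correction adds −f(6n)/2 = −1/(2·(6n)^12). Euler-Maclaurin then gives
  Σ_{k>6n} 1/k^12 = ∫_{6n}^∞ dx/x^12 − 1/(2·(6n)^12) + O(1/(6n)^13).
(Equivalently this is ζ(12) − Σ_{k≤6n} 1/k^12.)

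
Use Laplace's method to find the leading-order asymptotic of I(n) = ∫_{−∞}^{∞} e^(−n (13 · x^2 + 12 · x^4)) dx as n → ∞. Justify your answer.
I(n) ~ sqrt(π/(13n))

φ(x) = 13 · x^2 + 12 · x^4 has its unique global minimum at x* = 0 (since φ'(x) = 26x + 48x^3 = 0 only at x = 0 for real x with both coefficients positive, and φ → ∞ as |x| → ∞). At x* = 0, φ(0) = 0 and φ''(0) = 26. Laplace's method then gives
  I(n) ~ sqrt(2π / (n · φ''(0))) · e^(−n φ(0)) = sqrt(2π / (26n)) = sqrt(π/(13n)).
The 12 · x^4 term contributes only at subleading order (an O(1/n) relative correction).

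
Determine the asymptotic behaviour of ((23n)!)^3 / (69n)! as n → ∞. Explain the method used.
((23n)!)^3/(69n)! ~ ((2π·23n)^(2/2) / sqrt(3)) · 3^(−3·23n)  →  0

Write N = 23n. Stirling: N! ~ sqrt(2π N)(N/e)^N and (3N)! ~ sqrt(2π·3N)·(3N/e)^(3N).
  (N!)^3/(3N)! ~ (2π N)^(3/2) (N/e)^(3N) / [sqrt(2π·3N) (3N/e)^(3N)]
     = (2π N)^(3/2) / sqrt(2π·3N) · (N/(3N))^(3N)
     = (2π N)^((3−1)/2) / sqrt(3) · 3^(−3N).
Since 3^3 > 1, the factor 3^(−3N) decays exponentially, so the ratio → 0. Substituting N = 23n gives the stated form.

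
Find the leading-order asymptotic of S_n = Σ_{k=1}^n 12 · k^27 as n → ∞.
S_n ~ 3 · n^28 / 7

By integral comparison (Euler-Maclaurin), Σ_{k=1}^n 12 · k^27 = 12 · ∫_0^n x^27 dx + O(n^27) = 12 · n^28/28 = 3 · n^28 / 7 + O(n^27). (Equivalently, Faulhaber's formula gives the same leading term.)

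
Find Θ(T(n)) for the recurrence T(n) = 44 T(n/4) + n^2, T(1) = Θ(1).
T(n) = Θ(n^(log_4 44))

Master theorem: compare f(n) = n^2 to n^(log_4 44) where log_4 44 ≈ 2.730. Since 2 < log_4 44, we have f(n) = O(n^(log_4 44 − ε)) for some ε > 0 — Case 1. Hence T(n) = Θ(n^(log_4 44)).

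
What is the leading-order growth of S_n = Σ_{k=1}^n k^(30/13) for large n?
S_n ~ (13/43) · n^(43/13)

Integral comparison: Σ_{k=1}^n k^(30/13) = ∫_0^n x^(30/13) dx + O(n^(30/13)). The integral is n^(1 + 30/13) / (1 + 30/13) = n^((30+13)/13) / ((30+13)/13) = (13/43) · n^(43/13).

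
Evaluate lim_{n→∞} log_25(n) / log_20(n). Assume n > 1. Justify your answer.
lim = ln(20) / ln(25) = log_25(20)

Change of base: log_25(n) = ln n / ln 25 and log_20(n) = ln n / ln 20. The ratio is (ln n / ln 25) · (ln 20 / ln n) = ln 20 / ln 25, a constant independent of n. So the limit is ln 20 / ln 25 = log_25(20).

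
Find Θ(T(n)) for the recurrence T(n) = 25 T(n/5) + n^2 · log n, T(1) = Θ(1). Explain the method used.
T(n) = Θ(n^2 · (log n)^2)

Here log_5 25 = 2 and f(n) = n^2 · log n = Θ(n^(log_5 25) · (log n)^1). This is the extended Case 2 of the master theorem (f matches the critical exponent up to log factors), giving T(n) = Θ(n^(log_5 25) · (log n)^(1+1)) = Θ(n^2 · (log n)^2).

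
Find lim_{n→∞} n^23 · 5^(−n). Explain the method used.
lim = 0

Exponentials with base > 1 dominate every fixed polynomial: for any fixed c, n^c / 5^n → 0 as n → ∞ (e.g. by the ratio test, or by writing 5^n = e^(n ln 5) and noting e^(n ln 5) / n^c → ∞). Hence n^23 · 5^(−n) = n^23 / 5^n → 0.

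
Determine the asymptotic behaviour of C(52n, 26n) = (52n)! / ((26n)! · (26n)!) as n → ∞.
C(52n, 26n) ~ (4)^(26n) · sqrt(1/(π·26n))

Write N = 26n. Apply Stirling to each factorial:
  (2N)! ~ sqrt(2π·2N) · (2N/e)^(2N),
  N! ~ sqrt(2π N) · (N/e)^N,
  (1N)! ~ sqrt(2π·1N) · (1N/e)^(1N).
The exponential factors combine to (2N)^(2N) / (N^N · (1N)^(1N)) = 2^(2N)/1^(1N) = (2^2/1^1)^N = (4)^N.
The square-root prefactors combine to sqrt(2π·2N) / (sqrt(2π N)·sqrt(2π·1N)) = sqrt(2 / (2π·1·N)) = sqrt(1/(π·26n)).
Substituting N = 26n: C(52n, 26n) ~ (4)^(26n) · sqrt(1/(π·26n)).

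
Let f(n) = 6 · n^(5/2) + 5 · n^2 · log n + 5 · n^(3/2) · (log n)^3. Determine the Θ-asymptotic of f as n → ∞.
f(n) ∈ Θ(n^(5/2))

Compare the terms by growth order. For large n, n^a · (log n)^b dominates n^a' · (log n)^b' iff a > a', or (a = a' and b > b'). Ranking the 3 terms shows the dominant one is 6 · n^(5/2). Hence f(n) ∈ Θ(n^(5/2)).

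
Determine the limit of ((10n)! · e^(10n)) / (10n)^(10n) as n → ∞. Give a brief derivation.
lim = ∞

Stirling: (10n)! ~ sqrt(2π·10n) · (10n/e)^(10n). Hence
  (10n)! · e^(10n) / (10n)^(10n) ~ sqrt(2π·10n) = sqrt(2π·10) · sqrt(n) → ∞.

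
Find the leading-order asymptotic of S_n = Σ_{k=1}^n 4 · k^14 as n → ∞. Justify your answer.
S_n ~ 4 · n^15 / 15

By integral comparison (Euler-Maclaurin), Σ_{k=1}^n 4 · k^14 = 4 · ∫_0^n x^14 dx + O(n^14) = 4 · n^15/15 + O(n^14). (Equivalently, Faulhaber's formula gives the same leading term.)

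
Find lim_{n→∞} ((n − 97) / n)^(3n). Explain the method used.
lim = e^(−291)

Rewrite as (1 − 97/n)^(3n). By the standard limit (1 + x/n)^n → e^x, we have (1 − 97/n)^n → e^(−97), and raising to the 3rd power gives e^(−291).
More precisely, ln[(1 − 97/n)^(3n)] = 3n · ln(1 − 97/n) = 3n · (-97/n + O(1/n^2)) = -291 + O(1/n) → -291.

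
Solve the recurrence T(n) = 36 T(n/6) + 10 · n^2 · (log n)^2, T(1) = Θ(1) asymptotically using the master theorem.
T(n) = Θ(n^2 · (log n)^3)

Here log_6 36 = 2 and f(n) = 10 · n^2 · (log n)^2 = Θ(n^(log_6 36) · (log n)^2). This is the extended Case 2 of the master theorem (f matches the critical exponent up to log factors), giving T(n) = Θ(n^(log_6 36) · (log n)^(2+1)) = Θ(n^2 · (log n)^3).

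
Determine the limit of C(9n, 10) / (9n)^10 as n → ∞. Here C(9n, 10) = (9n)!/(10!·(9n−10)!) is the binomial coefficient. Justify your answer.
lim = 1/10! = 1/3628800

With N = 9n → ∞: C(N, 10) / N^10 = [N(N−1)…(N−9)] / (10! · N^10) = (1/10!) · 1 · (1 − 1/(9n)) · … · (1 − 9/(9n)). Each factor → 1 as N → ∞, so the limit is 1/10! = 1/3628800.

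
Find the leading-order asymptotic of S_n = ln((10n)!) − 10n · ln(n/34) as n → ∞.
S_n ~ 10n · (ln 340 − 1) + O(ln n)

Stirling: ln((10n)!) = 10n ln(10n) − 10n + O(ln n).
  S_n = 10n ln(10n) − 10n − 10n ln(n/34) + O(ln n)
      = 10n ln(10n) − 10n ln n + 10n ln 34 − 10n + O(ln n)
      = 10n ln 10 + 10n ln 34 − 10n + O(ln n)
      = 10n (ln 340 − 1) + O(ln n).
Numerically ln(340) − 1 ≈ 4.8289.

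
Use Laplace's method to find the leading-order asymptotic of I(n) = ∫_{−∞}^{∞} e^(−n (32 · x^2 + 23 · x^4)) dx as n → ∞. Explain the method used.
I(n) ~ sqrt(π/(32n))

φ(x) = 32 · x^2 + 23 · x^4 has its unique global minimum at x* = 0 (since φ'(x) = 64x + 92x^3 = 0 only at x = 0 for real x with both coefficients positive, and φ → ∞ as |x| → ∞). At x* = 0, φ(0) = 0 and φ''(0) = 64. Laplace's method then gives
  I(n) ~ sqrt(2π / (n · φ''(0))) · e^(−n φ(0)) = sqrt(2π / (64n)) = sqrt(π/(32n)).
The 23 · x^4 term contributes only at subleading order (an O(1/n) relative correction).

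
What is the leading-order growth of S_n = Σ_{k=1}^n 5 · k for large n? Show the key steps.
S_n ~ 5 · n^2 / 2

By integral comparison (Euler-Maclaurin), Σ_{k=1}^n 5 · k = 5 · ∫_0^n x^1 dx + O(n) = 5 · n^2/2 + O(n). (Equivalently, Faulhaber's formula gives the same leading term.)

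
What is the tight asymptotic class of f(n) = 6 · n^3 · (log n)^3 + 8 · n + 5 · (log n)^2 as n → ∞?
f(n) ∈ Θ(n^3 · (log n)^3)

Compare the terms by growth order. For large n, n^a · (log n)^b dominates n^a' · (log n)^b' iff a > a', or (a = a' and b > b'). Ranking the 3 terms shows the dominant one is 6 · n^3 · (log n)^3. Hence f(n) ∈ Θ(n^3 · (log n)^3).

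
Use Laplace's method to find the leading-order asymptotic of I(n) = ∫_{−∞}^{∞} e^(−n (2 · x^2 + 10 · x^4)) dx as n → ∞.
I(n) ~ sqrt(π/(2n))

φ(x) = 2 · x^2 + 10 · x^4 has its unique global minimum at x* = 0 (since φ'(x) = 4x + 40x^3 = 0 only at x = 0 for real x with both coefficients positive, and φ → ∞ as |x| → ∞). At x* = 0, φ(0) = 0 and φ''(0) = 4. Laplace's method then gives
  I(n) ~ sqrt(2π / (n · φ''(0))) · e^(−n φ(0)) = sqrt(2π / (4n)) = sqrt(π/(2n)).
The 10 · x^4 term contributes only at subleading order (an O(1/n) relative correction).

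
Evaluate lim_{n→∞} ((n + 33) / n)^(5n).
lim = e^165

Rewrite as (1 + 33/n)^(5n). By the standard limit (1 + x/n)^n → e^x, we have (1 + 33/n)^n → e^33, and raising to the 5th power gives e^165.
More precisely, ln[(1 + 33/n)^(5n)] = 5n · ln(1 + 33/n) = 5n · (33/n + O(1/n^2)) = 165 + O(1/n) → 165.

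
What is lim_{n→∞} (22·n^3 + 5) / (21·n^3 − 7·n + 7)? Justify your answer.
lim = 22/21

For large n the leading n^3 terms dominate both numerator and denominator. Dividing top and bottom by n^3, every other term tends to 0, leaving 22/21.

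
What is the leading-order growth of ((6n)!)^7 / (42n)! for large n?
((6n)!)^7/(42n)! ~ ((2π·6n)^(6/2) / sqrt(7)) · 7^(−7·6n)  →  0

Write N = 6n. Stirling: N! ~ sqrt(2π N)(N/e)^N and (7N)! ~ sqrt(2π·7N)·(7N/e)^(7N).
  (N!)^7/(7N)! ~ (2π N)^(7/2) (N/e)^(7N) / [sqrt(2π·7N) (7N/e)^(7N)]
     = (2π N)^(7/2) / sqrt(2π·7N) · (N/(7N))^(7N)
     = (2π N)^((7−1)/2) / sqrt(7) · 7^(−7N).
Since 7^7 > 1, the factor 7^(−7N) decays exponentially, so the ratio → 0. Substituting N = 6n gives the stated form.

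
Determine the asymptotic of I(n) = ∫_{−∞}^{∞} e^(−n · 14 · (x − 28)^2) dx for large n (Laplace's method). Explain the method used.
I(n) = sqrt(π/(14n))

Here φ(x) = 14 · (x − 28)^2 has its unique minimum at x* = 28 with φ(x*) = 0 and φ''(x*) = 28. Laplace's method gives
  I(n) ~ e^(−n φ(x*)) · sqrt(2π / (n · φ''(x*))) = sqrt(2π / (28n)) = sqrt(π/(14n)).
This is exact: substituting u = (x − 28)·sqrt(14n) gives I(n) = (1/sqrt(14n)) ∫_{−∞}^{∞} e^(−u^2) du = sqrt(π/(14n)).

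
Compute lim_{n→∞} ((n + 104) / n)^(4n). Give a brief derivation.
lim = e^416

Rewrite as (1 + 104/n)^(4n). By the standard limit (1 + x/n)^n → e^x, we have (1 + 104/n)^n → e^104, and raising to the 4th power gives e^416.
More precisely, ln[(1 + 104/n)^(4n)] = 4n · ln(1 + 104/n) = 4n · (104/n + O(1/n^2)) = 416 + O(1/n) → 416.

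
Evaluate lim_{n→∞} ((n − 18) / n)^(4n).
lim = e^(−72)

Rewrite as (1 − 18/n)^(4n). By the standard limit (1 + x/n)^n → e^x, we have (1 − 18/n)^n → e^(−18), and raising to the 4th power gives e^(−72).
More precisely, ln[(1 − 18/n)^(4n)] = 4n · ln(1 − 18/n) = 4n · (-18/n + O(1/n^2)) = -72 + O(1/n) → -72.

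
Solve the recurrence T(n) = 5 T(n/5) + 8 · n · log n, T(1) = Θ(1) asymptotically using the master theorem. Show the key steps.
T(n) = Θ(n · (log n)^2)

Here log_5 5 = 1 and f(n) = 8 · n · log n = Θ(n^(log_5 5) · (log n)^1). This is the extended Case 2 of the master theorem (f matches the critical exponent up to log factors), giving T(n) = Θ(n^(log_5 5) · (log n)^(1+1)) = Θ(n · (log n)^2).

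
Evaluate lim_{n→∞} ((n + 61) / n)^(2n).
lim = e^122

Rewrite as (1 + 61/n)^(2n). By the standard limit (1 + x/n)^n → e^x, we have (1 + 61/n)^n → e^61, and raising to the 2nd power gives e^122.
More precisely, ln[(1 + 61/n)^(2n)] = 2n · ln(1 + 61/n) = 2n · (61/n + O(1/n^2)) = 122 + O(1/n) → 122.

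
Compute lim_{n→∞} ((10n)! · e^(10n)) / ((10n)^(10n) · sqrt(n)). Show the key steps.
lim = sqrt(2π·10)

Stirling: (10n)! ~ sqrt(2π·10n) · (10n/e)^(10n). Hence
  (10n)! · e^(10n) / (10n)^(10n) ~ sqrt(2π·10n).
Dividing by sqrt(n): sqrt(2π·10n) / sqrt(n) = sqrt(2π·10) · n^((1−1)/2), so the limit is sqrt(2π·10).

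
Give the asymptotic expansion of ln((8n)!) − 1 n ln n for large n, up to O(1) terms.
ln((8n)!) − 1 n ln n = 7 n ln n + 8(ln 8 − 1) n + (1/2) ln(2π·8n) + O(1/n)

Stirling: ln((8n)!) = 8n ln(8n) − 8n + (1/2) ln(2π·8n) + O(1/n).
Expand 8n ln(8n) = 8n (ln n + ln 8) = 8n ln n + 8n ln 8.
Subtract 1n ln n: leading term is (8 − 1) n ln n = 7 n ln n. The next term is 8n ln 8 − 8n = 8(ln 8 − 1) n. Then the (1/2) ln(2π·8n) correction.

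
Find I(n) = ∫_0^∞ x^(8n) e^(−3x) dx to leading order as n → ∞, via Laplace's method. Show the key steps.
I(n) ~ (sqrt(2π·8n) / 3) · (8n/(3e))^(8n)

Write the integrand as exp(8n ln x − 3x) and set f(x) = 8n ln x − 3x. Then f'(x) = 8n/x − 3 = 0 at x* = 8n/3, and f''(x*) = −8n/x*^2 = −3^2/(8n). Laplace's method (interior maximum) gives
  I(n) ~ e^(f(x*)) · sqrt(2π / |f''(x*)|)
        = exp(8n ln(8n/3) − 8n) · sqrt(2π · 8n / 3^2)
        = (8n/3)^(8n) e^(−8n) · sqrt(2π·8n) / 3
        = (sqrt(2π·8n) / 3) · (8n/(3e))^(8n).
This matches Γ(8n+1)/3^(8n+1) with Stirling applied to Γ.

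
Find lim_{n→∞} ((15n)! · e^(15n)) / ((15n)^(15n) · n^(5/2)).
lim = 0

Stirling: (15n)! ~ sqrt(2π·15n) · (15n/e)^(15n). Hence
  (15n)! · e^(15n) / (15n)^(15n) ~ sqrt(2π·15n).
Dividing by n^(5/2): sqrt(2π·15n) / n^(5/2) = sqrt(2π·15) · n^((1−5)/2), so the expression behaves like sqrt(2π·15) · n^((1−5)/2) → 0.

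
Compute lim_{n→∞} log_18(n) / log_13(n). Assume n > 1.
lim = ln(13) / ln(18) = log_18(13)

Change of base: log_18(n) = ln n / ln 18 and log_13(n) = ln n / ln 13. The ratio is (ln n / ln 18) · (ln 13 / ln n) = ln 13 / ln 18, a constant independent of n. So the limit is ln 13 / ln 18 = log_18(13).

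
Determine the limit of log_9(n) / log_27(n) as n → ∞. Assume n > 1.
lim = ln(27) / ln(9) = log_9(27)

Change of base: log_9(n) = ln n / ln 9 and log_27(n) = ln n / ln 27. The ratio is (ln n / ln 9) · (ln 27 / ln n) = ln 27 / ln 9, a constant independent of n. So the limit is ln 27 / ln 9 = log_9(27).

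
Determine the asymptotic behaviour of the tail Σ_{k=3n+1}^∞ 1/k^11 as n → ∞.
Σ_{k>3n} 1/k^11 ~ 1/(10 · (3n)^10)

Compare to the integral: ∫_{3n}^∞ x^(−11) dx = [−x^(−10)/10]_{3n}^∞ = 1/((11−1)·(3n)^10). Euler-Maclaurin then gives
  Σ_{k>3n} 1/k^11 = ∫_{3n}^∞ dx/x^11 − 1/(2·(3n)^11) + O(1/(3n)^12).
(Equivalently this is ζ(11) − Σ_{k≤3n} 1/k^11.)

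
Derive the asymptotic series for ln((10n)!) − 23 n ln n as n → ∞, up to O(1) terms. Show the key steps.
ln((10n)!) − 23 n ln n = −13 n ln n + 10(ln 10 − 1) n + (1/2) ln(2π·10n) + O(1/n)

Stirling: ln((10n)!) = 10n ln(10n) − 10n + (1/2) ln(2π·10n) + O(1/n).
Expand 10n ln(10n) = 10n (ln n + ln 10) = 10n ln n + 10n ln 10.
Subtract 23n ln n: leading term is (10 − 23) n ln n = −13 n ln n. The next term is 10n ln 10 − 10n = 10(ln 10 − 1) n. Then the (1/2) ln(2π·10n) correction.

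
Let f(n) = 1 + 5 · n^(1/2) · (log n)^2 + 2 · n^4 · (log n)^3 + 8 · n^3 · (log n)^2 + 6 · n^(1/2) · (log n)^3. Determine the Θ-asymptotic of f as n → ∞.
f(n) ∈ Θ(n^4 · (log n)^3)

Compare the terms by growth order. For large n, n^a · (log n)^b dominates n^a' · (log n)^b' iff a > a', or (a = a' and b > b'). Ranking the 5 terms shows the dominant one is 2 · n^4 · (log n)^3. Hence f(n) ∈ Θ(n^4 · (log n)^3).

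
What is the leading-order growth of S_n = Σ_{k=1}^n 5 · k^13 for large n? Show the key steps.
S_n ~ 5 · n^14 / 14

By integral comparison (Euler-Maclaurin), Σ_{k=1}^n 5 · k^13 = 5 · ∫_0^n x^13 dx + O(n^13) = 5 · n^14/14 + O(n^13). (Equivalently, Faulhaber's formula gives the same leading term.)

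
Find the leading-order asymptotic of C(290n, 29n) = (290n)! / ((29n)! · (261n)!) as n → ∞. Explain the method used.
C(290n, 29n) ~ (10000000000/387420489)^(29n) · sqrt(5/(9π·29n))

Write N = 29n. Apply Stirling to each factorial:
  (10N)! ~ sqrt(2π·10N) · (10N/e)^(10N),
  N! ~ sqrt(2π N) · (N/e)^N,
  (9N)! ~ sqrt(2π·9N) · (9N/e)^(9N).
The exponential factors combine to (10N)^(10N) / (N^N · (9N)^(9N)) = 10^(10N)/9^(9N) = (10^10/9^9)^N = (10000000000/387420489)^N.
The square-root prefactors combine to sqrt(2π·10N) / (sqrt(2π N)·sqrt(2π·9N)) = sqrt(10 / (2π·9·N)) = sqrt(5/(9π·29n)).
Substituting N = 29n: C(290n, 29n) ~ (10000000000/387420489)^(29n) · sqrt(5/(9π·29n)).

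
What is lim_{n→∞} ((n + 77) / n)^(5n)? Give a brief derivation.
lim = e^385

Rewrite as (1 + 77/n)^(5n). By the standard limit (1 + x/n)^n → e^x, we have (1 + 77/n)^n → e^77, and raising to the 5th power gives e^385.
More precisely, ln[(1 + 77/n)^(5n)] = 5n · ln(1 + 77/n) = 5n · (77/n + O(1/n^2)) = 385 + O(1/n) → 385.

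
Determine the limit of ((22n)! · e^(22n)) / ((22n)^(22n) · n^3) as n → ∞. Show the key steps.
lim = 0

Stirling: (22n)! ~ sqrt(2π·22n) · (22n/e)^(22n). Hence
  (22n)! · e^(22n) / (22n)^(22n) ~ sqrt(2π·22n).
Dividing by n^3: sqrt(2π·22n) / n^3 = sqrt(2π·22) · n^((1−6)/2), so the expression behaves like sqrt(2π·22) · n^((1−6)/2) → 0.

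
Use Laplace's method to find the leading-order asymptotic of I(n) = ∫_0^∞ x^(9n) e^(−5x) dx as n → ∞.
I(n) ~ (sqrt(2π·9n) / 5) · (9n/(5e))^(9n)

Write the integrand as exp(9n ln x − 5x) and set f(x) = 9n ln x − 5x. Then f'(x) = 9n/x − 5 = 0 at x* = 9n/5, and f''(x*) = −9n/x*^2 = −5^2/(9n). Laplace's method (interior maximum) gives
  I(n) ~ e^(f(x*)) · sqrt(2π / |f''(x*)|)
        = exp(9n ln(9n/5) − 9n) · sqrt(2π · 9n / 5^2)
        = (9n/5)^(9n) e^(−9n) · sqrt(2π·9n) / 5
        = (sqrt(2π·9n) / 5) · (9n/(5e))^(9n).
This matches Γ(9n+1)/5^(9n+1) with Stirling applied to Γ.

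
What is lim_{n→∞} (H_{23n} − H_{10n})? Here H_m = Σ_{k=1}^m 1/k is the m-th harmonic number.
lim = ln(23/10)

Euler-Maclaurin gives H_m = ln m + γ + 1/(2m) + O(1/m^2). The γ and O(1/m) terms cancel in the difference:
  H_{23n} − H_{10n} = ln(23n) − ln(10n) + O(1/n) = ln(23/10) + O(1/n).
Hence the limit is ln(23/10).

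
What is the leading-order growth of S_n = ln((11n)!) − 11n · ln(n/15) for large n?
S_n ~ 11n · (ln 165 − 1) + O(ln n)

Stirling: ln((11n)!) = 11n ln(11n) − 11n + O(ln n).
  S_n = 11n ln(11n) − 11n − 11n ln(n/15) + O(ln n)
      = 11n ln(11n) − 11n ln n + 11n ln 15 − 11n + O(ln n)
      = 11n ln 11 + 11n ln 15 − 11n + O(ln n)
      = 11n (ln 165 − 1) + O(ln n).
Numerically ln(165) − 1 ≈ 4.1059.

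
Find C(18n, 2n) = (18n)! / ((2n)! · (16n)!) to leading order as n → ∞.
C(18n, 2n) ~ (387420489/16777216)^(2n) · sqrt(9/(16π·2n))

Write N = 2n. Apply Stirling to each factorial:
  (9N)! ~ sqrt(2π·9N) · (9N/e)^(9N),
  N! ~ sqrt(2π N) · (N/e)^N,
  (8N)! ~ sqrt(2π·8N) · (8N/e)^(8N).
The exponential factors combine to (9N)^(9N) / (N^N · (8N)^(8N)) = 9^(9N)/8^(8N) = (9^9/8^8)^N = (387420489/16777216)^N.
The square-root prefactors combine to sqrt(2π·9N) / (sqrt(2π N)·sqrt(2π·8N)) = sqrt(9 / (2π·8·N)) = sqrt(9/(16π·2n)).
Substituting N = 2n: C(18n, 2n) ~ (387420489/16777216)^(2n) · sqrt(9/(16π·2n)).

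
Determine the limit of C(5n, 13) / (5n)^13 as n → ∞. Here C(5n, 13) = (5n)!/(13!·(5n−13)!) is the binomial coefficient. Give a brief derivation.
lim = 1/13! = 1/6227020800

With N = 5n → ∞: C(N, 13) / N^13 = [N(N−1)…(N−12)] / (13! · N^13) = (1/13!) · 1 · (1 − 1/(5n)) · … · (1 − 12/(5n)). Each factor → 1 as N → ∞, so the limit is 1/13! = 1/6227020800.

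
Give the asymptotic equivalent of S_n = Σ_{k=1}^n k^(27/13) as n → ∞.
S_n ~ (13/40) · n^(40/13)

Integral comparison: Σ_{k=1}^n k^(27/13) = ∫_0^n x^(27/13) dx + O(n^(27/13)). The integral is n^(1 + 27/13) / (1 + 27/13) = n^((27+13)/13) / ((27+13)/13) = (13/40) · n^(40/13).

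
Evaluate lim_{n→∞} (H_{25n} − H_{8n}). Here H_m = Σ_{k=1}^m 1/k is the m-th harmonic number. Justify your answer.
lim = ln(25/8)

Euler-Maclaurin gives H_m = ln m + γ + 1/(2m) + O(1/m^2). The γ and O(1/m) terms cancel in the difference:
  H_{25n} − H_{8n} = ln(25n) − ln(8n) + O(1/n) = ln(25/8) + O(1/n).
Hence the limit is ln(25/8).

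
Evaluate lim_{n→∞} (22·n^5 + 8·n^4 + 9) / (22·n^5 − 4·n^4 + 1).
lim = 22/22 = 1

For large n the leading n^5 terms dominate both numerator and denominator. Dividing top and bottom by n^5, every other term tends to 0, leaving 22/22 = 1.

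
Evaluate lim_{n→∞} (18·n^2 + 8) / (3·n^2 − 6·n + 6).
lim = 18/3 = 6

For large n the leading n^2 terms dominate both numerator and denominator. Dividing top and bottom by n^2, every other term tends to 0, leaving 18/3 = 6.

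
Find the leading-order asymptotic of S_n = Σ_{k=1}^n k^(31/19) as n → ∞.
S_n ~ (19/50) · n^(50/19)

Integral comparison: Σ_{k=1}^n k^(31/19) = ∫_0^n x^(31/19) dx + O(n^(31/19)). The integral is n^(1 + 31/19) / (1 + 31/19) = n^((31+19)/19) / ((31+19)/19) = (19/50) · n^(50/19).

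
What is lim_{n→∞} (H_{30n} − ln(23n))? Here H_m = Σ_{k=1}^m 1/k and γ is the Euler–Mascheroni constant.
lim = ln(30/23) + γ

By Euler-Maclaurin, H_m = ln m + γ + O(1/m). So
  H_{30n} − ln(23n) = ln(30n) + γ − ln(23n) + O(1/n)
                       = ln(30/23) + γ + O(1/n).
Hence the limit is ln(30/23) + γ.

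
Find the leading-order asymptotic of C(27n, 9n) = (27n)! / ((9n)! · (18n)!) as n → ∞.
C(27n, 9n) ~ (27/4)^(9n) · sqrt(3/(4π·9n))

Write N = 9n. Apply Stirling to each factorial:
  (3N)! ~ sqrt(2π·3N) · (3N/e)^(3N),
  N! ~ sqrt(2π N) · (N/e)^N,
  (2N)! ~ sqrt(2π·2N) · (2N/e)^(2N).
The exponential factors combine to (3N)^(3N) / (N^N · (2N)^(2N)) = 3^(3N)/2^(2N) = (3^3/2^2)^N = (27/4)^N.
The square-root prefactors combine to sqrt(2π·3N) / (sqrt(2π N)·sqrt(2π·2N)) = sqrt(3 / (2π·2·N)) = sqrt(3/(4π·9n)).
Substituting N = 9n: C(27n, 9n) ~ (27/4)^(9n) · sqrt(3/(4π·9n)).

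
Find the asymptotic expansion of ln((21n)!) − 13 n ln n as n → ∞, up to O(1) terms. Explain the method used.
ln((21n)!) − 13 n ln n = 8 n ln n + 21(ln 21 − 1) n + (1/2) ln(2π·21n) + O(1/n)

Stirling: ln((21n)!) = 21n ln(21n) − 21n + (1/2) ln(2π·21n) + O(1/n).
Expand 21n ln(21n) = 21n (ln n + ln 21) = 21n ln n + 21n ln 21.
Subtract 13n ln n: leading term is (21 − 13) n ln n = 8 n ln n. The next term is 21n ln 21 − 21n = 21(ln 21 − 1) n. Then the (1/2) ln(2π·21n) correction.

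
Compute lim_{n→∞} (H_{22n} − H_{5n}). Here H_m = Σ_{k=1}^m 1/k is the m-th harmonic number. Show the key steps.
lim = ln(22/5)

Euler-Maclaurin gives H_m = ln m + γ + 1/(2m) + O(1/m^2). The γ and O(1/m) terms cancel in the difference:
  H_{22n} − H_{5n} = ln(22n) − ln(5n) + O(1/n) = ln(22/5) + O(1/n).
Hence the limit is ln(22/5).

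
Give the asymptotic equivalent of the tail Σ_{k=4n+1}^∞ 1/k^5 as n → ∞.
Σ_{k>4n} 1/k^5 ~ 1/(4 · (4n)^4)

Compare to the integral: ∫_{4n}^∞ x^(−5) dx = [−x^(−4)/4]_{4n}^∞ = 1/((5−1)·(4n)^4). Euler-Maclaurin then gives
  Σ_{k>4n} 1/k^5 = ∫_{4n}^∞ dx/x^5 − 1/(2·(4n)^5) + O(1/(4n)^6).
(Equivalently this is ζ(5) − Σ_{k≤4n} 1/k^5.)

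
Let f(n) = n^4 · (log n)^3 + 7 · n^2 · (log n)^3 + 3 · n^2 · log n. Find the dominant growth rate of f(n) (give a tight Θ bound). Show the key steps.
f(n) ∈ Θ(n^4 · (log n)^3)

Compare the terms by growth order. For large n, n^a · (log n)^b dominates n^a' · (log n)^b' iff a > a', or (a = a' and b > b'). Ranking the 3 terms shows the dominant one is n^4 · (log n)^3. Hence f(n) ∈ Θ(n^4 · (log n)^3).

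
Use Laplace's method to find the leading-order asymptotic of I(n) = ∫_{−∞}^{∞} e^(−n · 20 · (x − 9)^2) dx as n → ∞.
I(n) = sqrt(π/(20n))

Here φ(x) = 20 · (x − 9)^2 has its unique minimum at x* = 9 with φ(x*) = 0 and φ''(x*) = 40. Laplace's method gives
  I(n) ~ e^(−n φ(x*)) · sqrt(2π / (n · φ''(x*))) = sqrt(2π / (40n)) = sqrt(π/(20n)).
This is exact: substituting u = (x − 9)·sqrt(20n) gives I(n) = (1/sqrt(20n)) ∫_{−∞}^{∞} e^(−u^2) du = sqrt(π/(20n)).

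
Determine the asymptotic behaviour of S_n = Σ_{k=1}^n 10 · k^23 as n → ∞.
S_n ~ 5 · n^24 / 12

By integral comparison (Euler-Maclaurin), Σ_{k=1}^n 10 · k^23 = 10 · ∫_0^n x^23 dx + O(n^23) = 10 · n^24/24 = 5 · n^24 / 12 + O(n^23). (Equivalently, Faulhaber's formula gives the same leading term.)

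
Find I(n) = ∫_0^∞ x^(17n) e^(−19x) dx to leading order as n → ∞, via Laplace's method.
I(n) ~ (sqrt(2π·17n) / 19) · (17n/(19e))^(17n)

Write the integrand as exp(17n ln x − 19x) and set f(x) = 17n ln x − 19x. Then f'(x) = 17n/x − 19 = 0 at x* = 17n/19, and f''(x*) = −17n/x*^2 = −19^2/(17n). Laplace's method (interior maximum) gives
  I(n) ~ e^(f(x*)) · sqrt(2π / |f''(x*)|)
        = exp(17n ln(17n/19) − 17n) · sqrt(2π · 17n / 19^2)
        = (17n/19)^(17n) e^(−17n) · sqrt(2π·17n) / 19
        = (sqrt(2π·17n) / 19) · (17n/(19e))^(17n).
This matches Γ(17n+1)/19^(17n+1) with Stirling applied to Γ.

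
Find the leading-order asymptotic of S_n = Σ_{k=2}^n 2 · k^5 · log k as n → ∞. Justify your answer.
S_n ~ n^6 log n / 3 − n^6 / 18

By integral comparison, S_n = ∫_1^n 2 · x^5 · log x dx + O(n^5 · log n). For the integral, ∫ x^5 log x dx = n^6 log n / 6 − n^6/36 (integration by parts). Hence S_n ~ n^6 log n / 3 − n^6 / 18.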